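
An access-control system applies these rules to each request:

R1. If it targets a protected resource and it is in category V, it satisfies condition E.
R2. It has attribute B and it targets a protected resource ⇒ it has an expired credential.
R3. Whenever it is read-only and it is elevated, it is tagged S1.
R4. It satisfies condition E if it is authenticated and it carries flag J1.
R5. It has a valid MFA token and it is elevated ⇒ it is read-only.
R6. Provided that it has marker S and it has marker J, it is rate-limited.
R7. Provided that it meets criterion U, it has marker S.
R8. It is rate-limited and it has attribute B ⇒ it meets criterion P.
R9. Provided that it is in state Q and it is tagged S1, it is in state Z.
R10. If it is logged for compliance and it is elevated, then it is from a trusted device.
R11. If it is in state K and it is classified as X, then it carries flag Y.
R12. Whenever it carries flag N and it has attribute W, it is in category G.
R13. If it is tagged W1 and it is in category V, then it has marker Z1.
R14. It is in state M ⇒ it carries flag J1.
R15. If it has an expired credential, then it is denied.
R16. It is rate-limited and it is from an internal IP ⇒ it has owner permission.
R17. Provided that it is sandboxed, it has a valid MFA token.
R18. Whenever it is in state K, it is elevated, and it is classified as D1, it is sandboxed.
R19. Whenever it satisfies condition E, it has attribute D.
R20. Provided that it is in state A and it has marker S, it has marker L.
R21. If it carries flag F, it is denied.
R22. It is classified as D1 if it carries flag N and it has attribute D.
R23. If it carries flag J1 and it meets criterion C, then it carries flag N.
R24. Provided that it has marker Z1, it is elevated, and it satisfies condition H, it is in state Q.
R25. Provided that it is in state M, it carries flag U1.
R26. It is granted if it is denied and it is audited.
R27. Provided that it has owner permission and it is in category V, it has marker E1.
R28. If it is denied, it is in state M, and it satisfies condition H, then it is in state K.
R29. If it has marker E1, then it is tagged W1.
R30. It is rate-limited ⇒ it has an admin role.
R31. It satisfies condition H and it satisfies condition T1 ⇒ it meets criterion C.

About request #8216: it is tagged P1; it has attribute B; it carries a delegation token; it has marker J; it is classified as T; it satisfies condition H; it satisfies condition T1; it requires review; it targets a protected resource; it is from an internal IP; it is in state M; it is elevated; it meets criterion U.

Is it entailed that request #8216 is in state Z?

Forward chaining from the given facts derives: has an expired credential, has marker S, carries flag J1, is denied, carries flag U1, is in state K, meets criterion C, is rate-limited, meets criterion P, has owner permission, carries flag N, has an admin role.
The only rule concluding "it is in state Z" is R9, which needs "it is in state Q"; that is never established.

No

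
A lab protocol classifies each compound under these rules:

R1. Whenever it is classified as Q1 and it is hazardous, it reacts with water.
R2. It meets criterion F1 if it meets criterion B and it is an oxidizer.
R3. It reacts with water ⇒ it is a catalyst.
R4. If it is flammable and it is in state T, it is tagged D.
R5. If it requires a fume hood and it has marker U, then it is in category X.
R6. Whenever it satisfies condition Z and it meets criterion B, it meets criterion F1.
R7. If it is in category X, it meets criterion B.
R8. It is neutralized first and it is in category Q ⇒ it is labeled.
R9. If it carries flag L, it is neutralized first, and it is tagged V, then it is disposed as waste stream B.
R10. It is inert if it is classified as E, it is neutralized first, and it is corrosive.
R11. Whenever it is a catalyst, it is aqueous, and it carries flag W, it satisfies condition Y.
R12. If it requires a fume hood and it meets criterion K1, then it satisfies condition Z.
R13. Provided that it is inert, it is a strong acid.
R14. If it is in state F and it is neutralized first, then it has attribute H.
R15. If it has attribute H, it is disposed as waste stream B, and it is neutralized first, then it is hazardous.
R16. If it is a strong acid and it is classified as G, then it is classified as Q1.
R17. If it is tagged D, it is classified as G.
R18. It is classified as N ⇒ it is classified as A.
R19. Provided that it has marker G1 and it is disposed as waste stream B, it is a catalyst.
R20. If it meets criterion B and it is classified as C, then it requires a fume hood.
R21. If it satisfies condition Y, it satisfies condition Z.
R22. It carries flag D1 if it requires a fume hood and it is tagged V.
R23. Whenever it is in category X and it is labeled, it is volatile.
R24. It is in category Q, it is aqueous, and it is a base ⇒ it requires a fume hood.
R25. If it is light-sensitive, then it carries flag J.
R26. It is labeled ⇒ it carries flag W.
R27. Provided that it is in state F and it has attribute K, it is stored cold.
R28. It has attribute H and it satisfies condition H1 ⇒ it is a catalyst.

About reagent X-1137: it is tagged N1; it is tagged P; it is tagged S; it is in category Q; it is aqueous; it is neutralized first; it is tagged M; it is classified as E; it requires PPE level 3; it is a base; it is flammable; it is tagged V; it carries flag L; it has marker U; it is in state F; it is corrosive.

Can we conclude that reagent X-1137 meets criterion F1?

No

Forward chaining from the given facts derives: is labeled, is disposed as waste stream B, is inert, is a strong acid, has attribute H, is hazardous, requires a fume hood, carries flag W, is in category X, meets criterion B, carries flag D1, is volatile.
Rules concluding "it meets criterion F1": R2 needs "it is an oxidizer"; R6 needs "it satisfies condition Z" — none of these are established.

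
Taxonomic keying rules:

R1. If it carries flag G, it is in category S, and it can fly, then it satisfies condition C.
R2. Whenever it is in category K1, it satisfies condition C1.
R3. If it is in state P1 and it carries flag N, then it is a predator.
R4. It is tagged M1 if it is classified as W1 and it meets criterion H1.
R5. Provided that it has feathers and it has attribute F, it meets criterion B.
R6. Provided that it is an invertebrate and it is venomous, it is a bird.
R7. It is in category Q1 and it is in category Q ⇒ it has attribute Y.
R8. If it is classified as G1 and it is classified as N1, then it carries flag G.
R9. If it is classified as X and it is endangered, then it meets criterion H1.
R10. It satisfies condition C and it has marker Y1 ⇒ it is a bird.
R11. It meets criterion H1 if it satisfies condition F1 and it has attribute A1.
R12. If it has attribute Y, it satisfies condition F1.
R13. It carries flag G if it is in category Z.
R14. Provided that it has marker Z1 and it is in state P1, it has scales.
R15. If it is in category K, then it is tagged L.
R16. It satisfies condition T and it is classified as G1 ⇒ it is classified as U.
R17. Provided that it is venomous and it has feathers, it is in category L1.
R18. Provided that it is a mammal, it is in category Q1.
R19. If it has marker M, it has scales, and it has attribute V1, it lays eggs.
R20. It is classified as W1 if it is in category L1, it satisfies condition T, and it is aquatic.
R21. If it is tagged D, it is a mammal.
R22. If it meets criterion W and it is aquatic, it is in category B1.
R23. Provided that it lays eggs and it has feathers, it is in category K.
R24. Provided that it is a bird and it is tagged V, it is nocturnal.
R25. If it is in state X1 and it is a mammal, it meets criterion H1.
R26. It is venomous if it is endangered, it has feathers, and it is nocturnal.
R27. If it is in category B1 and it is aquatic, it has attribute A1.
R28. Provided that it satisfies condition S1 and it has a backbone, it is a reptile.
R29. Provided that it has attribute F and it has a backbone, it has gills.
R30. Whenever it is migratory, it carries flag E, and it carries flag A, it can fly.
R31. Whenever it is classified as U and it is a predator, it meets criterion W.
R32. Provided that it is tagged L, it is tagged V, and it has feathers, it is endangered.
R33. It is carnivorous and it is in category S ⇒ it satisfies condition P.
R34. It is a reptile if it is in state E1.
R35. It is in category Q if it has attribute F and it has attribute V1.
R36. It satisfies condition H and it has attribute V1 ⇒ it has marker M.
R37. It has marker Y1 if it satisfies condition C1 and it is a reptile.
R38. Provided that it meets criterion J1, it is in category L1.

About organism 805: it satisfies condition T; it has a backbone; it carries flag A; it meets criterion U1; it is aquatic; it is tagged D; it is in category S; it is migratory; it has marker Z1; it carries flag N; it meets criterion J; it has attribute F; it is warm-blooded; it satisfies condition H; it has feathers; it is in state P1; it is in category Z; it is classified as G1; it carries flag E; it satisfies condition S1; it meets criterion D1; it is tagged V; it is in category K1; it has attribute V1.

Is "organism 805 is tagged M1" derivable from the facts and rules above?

By R2 (it is in category K1): it satisfies condition C1.
By R3 (it is in state P1, it carries flag N): it is a predator.
By R13 (it is in category Z): it carries flag G.
By R14 (it has marker Z1, it is in state P1): it has scales.
By R16 (it satisfies condition T, it is classified as G1): it is classified as U.
By R21 (it is tagged D): it is a mammal.
By R28 (it satisfies condition S1, it has a backbone): it is a reptile.
By R30 (it is migratory, it carries flag E, it carries flag A): it can fly.
By R31 (it is classified as U, it is a predator): it meets criterion W.
By R35 (it has attribute F, it has attribute V1): it is in category Q.
By R36 (it satisfies condition H, it has attribute V1): it has marker M.
By R37 (it satisfies condition C1, it is a reptile): it has marker Y1.
By R1 (it carries flag G, it is in category S, it can fly): it satisfies condition C.
By R10 (it satisfies condition C, it has marker Y1): it is a bird.
By R18 (it is a mammal): it is in category Q1.
By R19 (it has marker M, it has scales, it has attribute V1): it lays eggs.
By R22 (it meets criterion W, it is aquatic): it is in category B1.
By R23 (it lays eggs, it has feathers): it is in category K.
By R24 (it is a bird, it is tagged V): it is nocturnal.
By R27 (it is in category B1, it is aquatic): it has attribute A1.
By R7 (it is in category Q1, it is in category Q): it has attribute Y.
By R12 (it has attribute Y): it satisfies condition F1.
By R15 (it is in category K): it is tagged L.
By R32 (it is tagged L, it is tagged V, it has feathers): it is endangered.
By R11 (it satisfies condition F1, it has attribute A1): it meets criterion H1.
By R26 (it is endangered, it has feathers, it is nocturnal): it is venomous.
By R17 (it is venomous, it has feathers): it is in category L1.
By R20 (it is in category L1, it satisfies condition T, it is aquatic): it is classified as W1.
By R4 (it is classified as W1, it meets criterion H1): it is tagged M1.

Yes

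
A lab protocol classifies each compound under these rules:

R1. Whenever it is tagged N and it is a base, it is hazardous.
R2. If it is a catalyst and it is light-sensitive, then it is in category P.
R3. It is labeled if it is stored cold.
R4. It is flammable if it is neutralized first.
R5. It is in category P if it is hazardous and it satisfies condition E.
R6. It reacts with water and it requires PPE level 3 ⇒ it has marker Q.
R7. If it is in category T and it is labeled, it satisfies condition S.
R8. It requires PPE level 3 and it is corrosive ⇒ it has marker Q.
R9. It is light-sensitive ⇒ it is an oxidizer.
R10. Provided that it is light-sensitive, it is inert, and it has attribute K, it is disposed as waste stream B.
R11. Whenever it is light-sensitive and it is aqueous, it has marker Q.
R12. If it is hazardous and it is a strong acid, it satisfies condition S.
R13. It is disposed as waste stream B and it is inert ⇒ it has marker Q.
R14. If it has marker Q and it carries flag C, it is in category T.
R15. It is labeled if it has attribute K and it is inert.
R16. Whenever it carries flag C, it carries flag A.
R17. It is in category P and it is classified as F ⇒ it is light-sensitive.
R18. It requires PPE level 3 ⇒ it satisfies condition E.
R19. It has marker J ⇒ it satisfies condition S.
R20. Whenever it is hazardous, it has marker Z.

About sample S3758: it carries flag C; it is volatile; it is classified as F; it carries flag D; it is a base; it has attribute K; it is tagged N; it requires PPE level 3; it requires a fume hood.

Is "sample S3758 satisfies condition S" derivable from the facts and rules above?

Forward chaining from the given facts derives: is hazardous, carries flag A, satisfies condition E, has marker Z, is in category P, is light-sensitive, is an oxidizer.
Rules concluding "it satisfies condition S": R7 needs "it is in category T"; R12 needs "it is a strong acid"; R19 needs "it has marker J" — none of these are established.

No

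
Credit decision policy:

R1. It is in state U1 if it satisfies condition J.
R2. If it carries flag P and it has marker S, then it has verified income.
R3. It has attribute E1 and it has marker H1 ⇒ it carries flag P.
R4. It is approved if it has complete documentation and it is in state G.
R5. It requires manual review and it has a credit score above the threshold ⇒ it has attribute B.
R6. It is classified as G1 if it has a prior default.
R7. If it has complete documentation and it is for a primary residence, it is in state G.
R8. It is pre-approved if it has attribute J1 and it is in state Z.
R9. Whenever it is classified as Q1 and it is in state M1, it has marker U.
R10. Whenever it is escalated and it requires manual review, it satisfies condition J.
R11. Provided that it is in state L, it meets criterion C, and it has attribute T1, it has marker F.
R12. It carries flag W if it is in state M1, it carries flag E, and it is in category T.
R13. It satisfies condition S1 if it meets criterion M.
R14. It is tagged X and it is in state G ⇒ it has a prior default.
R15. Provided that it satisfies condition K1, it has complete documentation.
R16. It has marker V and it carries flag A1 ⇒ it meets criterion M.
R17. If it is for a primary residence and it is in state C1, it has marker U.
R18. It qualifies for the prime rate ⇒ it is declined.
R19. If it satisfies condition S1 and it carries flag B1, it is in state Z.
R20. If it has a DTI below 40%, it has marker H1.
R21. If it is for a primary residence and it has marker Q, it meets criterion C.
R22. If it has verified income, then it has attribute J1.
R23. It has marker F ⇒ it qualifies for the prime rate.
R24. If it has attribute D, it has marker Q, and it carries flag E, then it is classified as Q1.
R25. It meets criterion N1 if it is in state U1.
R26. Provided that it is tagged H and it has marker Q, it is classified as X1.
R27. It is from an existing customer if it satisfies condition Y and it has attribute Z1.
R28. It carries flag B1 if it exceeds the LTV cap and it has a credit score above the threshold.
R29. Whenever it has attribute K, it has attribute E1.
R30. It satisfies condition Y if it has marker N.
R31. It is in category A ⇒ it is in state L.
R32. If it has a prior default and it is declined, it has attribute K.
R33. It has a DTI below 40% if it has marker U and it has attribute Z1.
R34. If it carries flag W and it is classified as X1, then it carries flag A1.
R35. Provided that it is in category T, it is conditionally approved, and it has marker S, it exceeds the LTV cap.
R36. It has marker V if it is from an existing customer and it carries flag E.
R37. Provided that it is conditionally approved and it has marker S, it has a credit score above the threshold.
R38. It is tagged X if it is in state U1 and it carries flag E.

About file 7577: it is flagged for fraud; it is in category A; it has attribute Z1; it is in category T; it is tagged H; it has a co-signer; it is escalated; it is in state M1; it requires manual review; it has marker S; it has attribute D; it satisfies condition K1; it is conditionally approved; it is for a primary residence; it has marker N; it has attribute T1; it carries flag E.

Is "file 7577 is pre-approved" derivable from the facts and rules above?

No

Forward chaining from the given facts derives: satisfies condition J, carries flag W, has complete documentation, satisfies condition Y, is in state L, exceeds the LTV cap, has a credit score above the threshold, is in state U1, has attribute B, is in state G, meets criterion N1, is from an existing customer, carries flag B1, has marker V, is tagged X, is approved, has a prior default, is classified as G1.
The only rule concluding "it is pre-approved" is R8, which needs "it has attribute J1"; that is never established.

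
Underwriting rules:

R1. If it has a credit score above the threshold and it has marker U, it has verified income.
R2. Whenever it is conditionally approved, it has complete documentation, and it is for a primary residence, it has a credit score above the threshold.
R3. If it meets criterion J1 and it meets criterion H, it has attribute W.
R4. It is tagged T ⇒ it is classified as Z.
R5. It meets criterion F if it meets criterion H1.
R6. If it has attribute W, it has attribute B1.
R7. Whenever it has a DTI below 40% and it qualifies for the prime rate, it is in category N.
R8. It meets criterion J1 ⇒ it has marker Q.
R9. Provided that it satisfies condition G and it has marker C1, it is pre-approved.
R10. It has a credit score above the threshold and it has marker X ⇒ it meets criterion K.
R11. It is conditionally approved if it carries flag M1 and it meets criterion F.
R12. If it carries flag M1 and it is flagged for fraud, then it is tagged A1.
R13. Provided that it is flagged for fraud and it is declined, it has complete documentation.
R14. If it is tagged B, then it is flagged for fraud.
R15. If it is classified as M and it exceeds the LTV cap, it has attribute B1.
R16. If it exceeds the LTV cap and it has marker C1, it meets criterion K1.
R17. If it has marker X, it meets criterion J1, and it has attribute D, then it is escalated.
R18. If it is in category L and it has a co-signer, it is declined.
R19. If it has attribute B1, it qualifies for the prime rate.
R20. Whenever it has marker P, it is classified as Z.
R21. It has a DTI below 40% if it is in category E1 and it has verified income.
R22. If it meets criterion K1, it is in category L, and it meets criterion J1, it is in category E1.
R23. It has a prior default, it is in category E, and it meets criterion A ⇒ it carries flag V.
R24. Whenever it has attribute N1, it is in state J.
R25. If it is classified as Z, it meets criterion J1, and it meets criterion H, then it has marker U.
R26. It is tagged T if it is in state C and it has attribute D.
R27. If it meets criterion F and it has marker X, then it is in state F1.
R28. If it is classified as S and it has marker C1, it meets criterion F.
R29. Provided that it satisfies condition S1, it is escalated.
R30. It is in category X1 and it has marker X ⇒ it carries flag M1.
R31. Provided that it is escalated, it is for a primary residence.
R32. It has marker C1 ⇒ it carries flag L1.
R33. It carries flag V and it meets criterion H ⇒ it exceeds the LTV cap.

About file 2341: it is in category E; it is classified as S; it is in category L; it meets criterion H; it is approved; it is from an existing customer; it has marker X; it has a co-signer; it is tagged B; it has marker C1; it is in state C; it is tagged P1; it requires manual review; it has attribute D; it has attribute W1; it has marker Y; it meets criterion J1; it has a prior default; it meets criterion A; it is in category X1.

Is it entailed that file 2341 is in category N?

By R3 (it meets criterion J1, it meets criterion H): it has attribute W.
By R6 (it has attribute W): it has attribute B1.
By R14 (it is tagged B): it is flagged for fraud.
By R17 (it has marker X, it meets criterion J1, it has attribute D): it is escalated.
By R18 (it is in category L, it has a co-signer): it is declined.
By R19 (it has attribute B1): it qualifies for the prime rate.
By R23 (it has a prior default, it is in category E, it meets criterion A): it carries flag V.
By R26 (it is in state C, it has attribute D): it is tagged T.
By R28 (it is classified as S, it has marker C1): it meets criterion F.
By R30 (it is in category X1, it has marker X): it carries flag M1.
By R31 (it is escalated): it is for a primary residence.
By R33 (it carries flag V, it meets criterion H): it exceeds the LTV cap.
By R4 (it is tagged T): it is classified as Z.
By R11 (it carries flag M1, it meets criterion F): it is conditionally approved.
By R13 (it is flagged for fraud, it is declined): it has complete documentation.
By R16 (it exceeds the LTV cap, it has marker C1): it meets criterion K1.
By R22 (it meets criterion K1, it is in category L, it meets criterion J1): it is in category E1.
By R25 (it is classified as Z, it meets criterion J1, it meets criterion H): it has marker U.
By R2 (it is conditionally approved, it has complete documentation, it is for a primary residence): it has a credit score above the threshold.
By R1 (it has a credit score above the threshold, it has marker U): it has verified income.
By R21 (it is in category E1, it has verified income): it has a DTI below 40%.
By R7 (it has a DTI below 40%, it qualifies for the prime rate): it is in category N.

Yes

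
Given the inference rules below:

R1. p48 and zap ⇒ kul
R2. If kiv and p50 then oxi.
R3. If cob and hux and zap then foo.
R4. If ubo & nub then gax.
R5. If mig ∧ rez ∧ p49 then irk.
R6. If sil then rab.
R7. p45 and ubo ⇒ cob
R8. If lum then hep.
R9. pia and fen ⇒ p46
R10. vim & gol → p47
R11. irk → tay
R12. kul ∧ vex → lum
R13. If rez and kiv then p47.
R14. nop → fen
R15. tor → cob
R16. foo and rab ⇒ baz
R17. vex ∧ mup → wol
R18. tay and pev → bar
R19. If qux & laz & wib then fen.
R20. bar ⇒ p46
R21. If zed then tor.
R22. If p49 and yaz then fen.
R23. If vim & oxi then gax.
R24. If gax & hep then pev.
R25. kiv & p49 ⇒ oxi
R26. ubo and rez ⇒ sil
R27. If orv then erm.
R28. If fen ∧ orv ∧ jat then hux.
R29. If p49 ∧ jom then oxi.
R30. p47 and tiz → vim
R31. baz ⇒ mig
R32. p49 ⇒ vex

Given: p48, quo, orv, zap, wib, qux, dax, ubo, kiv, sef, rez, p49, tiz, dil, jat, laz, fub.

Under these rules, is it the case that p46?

Forward chaining from the given facts derives: kul, p47, fen, oxi, sil, erm, hux, vim, vex, rab, lum, gax, hep, pev.
Rules concluding p46: R9 needs pia; R20 needs bar — none of these are established.

No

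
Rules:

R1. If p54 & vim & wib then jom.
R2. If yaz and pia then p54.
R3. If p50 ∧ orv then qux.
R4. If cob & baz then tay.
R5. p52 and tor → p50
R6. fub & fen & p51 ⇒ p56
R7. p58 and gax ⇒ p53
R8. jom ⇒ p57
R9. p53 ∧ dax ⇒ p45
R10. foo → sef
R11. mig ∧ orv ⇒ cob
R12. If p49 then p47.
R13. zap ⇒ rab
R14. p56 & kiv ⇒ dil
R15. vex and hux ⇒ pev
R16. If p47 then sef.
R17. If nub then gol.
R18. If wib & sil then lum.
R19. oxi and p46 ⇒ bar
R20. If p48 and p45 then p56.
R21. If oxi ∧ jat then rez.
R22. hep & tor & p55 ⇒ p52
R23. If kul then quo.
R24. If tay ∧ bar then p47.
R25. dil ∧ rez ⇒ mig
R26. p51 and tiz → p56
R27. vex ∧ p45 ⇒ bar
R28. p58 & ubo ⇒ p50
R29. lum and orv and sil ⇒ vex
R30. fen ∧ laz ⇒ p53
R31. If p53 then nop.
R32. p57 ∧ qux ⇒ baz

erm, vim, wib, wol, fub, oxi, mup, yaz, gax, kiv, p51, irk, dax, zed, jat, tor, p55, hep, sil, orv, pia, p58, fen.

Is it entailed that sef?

Yes

p54  (by R2: yaz, pia)
p56  (by R6: fub, fen, p51)
p53  (by R7: p58, gax)
p45  (by R9: p53, dax)
dil  (by R14: p56, kiv)
lum  (by R18: wib, sil)
rez  (by R21: oxi, jat)
p52  (by R22: hep, tor, p55)
mig  (by R25: dil, rez)
vex  (by R29: lum, orv, sil)
jom  (by R1: p54, vim, wib)
p50  (by R5: p52, tor)
p57  (by R8: jom)
cob  (by R11: mig, orv)
bar  (by R27: vex, p45)
qux  (by R3: p50, orv)
baz  (by R32: p57, qux)
tay  (by R4: cob, baz)
p47  (by R24: tay, bar)
sef  (by R16: p47)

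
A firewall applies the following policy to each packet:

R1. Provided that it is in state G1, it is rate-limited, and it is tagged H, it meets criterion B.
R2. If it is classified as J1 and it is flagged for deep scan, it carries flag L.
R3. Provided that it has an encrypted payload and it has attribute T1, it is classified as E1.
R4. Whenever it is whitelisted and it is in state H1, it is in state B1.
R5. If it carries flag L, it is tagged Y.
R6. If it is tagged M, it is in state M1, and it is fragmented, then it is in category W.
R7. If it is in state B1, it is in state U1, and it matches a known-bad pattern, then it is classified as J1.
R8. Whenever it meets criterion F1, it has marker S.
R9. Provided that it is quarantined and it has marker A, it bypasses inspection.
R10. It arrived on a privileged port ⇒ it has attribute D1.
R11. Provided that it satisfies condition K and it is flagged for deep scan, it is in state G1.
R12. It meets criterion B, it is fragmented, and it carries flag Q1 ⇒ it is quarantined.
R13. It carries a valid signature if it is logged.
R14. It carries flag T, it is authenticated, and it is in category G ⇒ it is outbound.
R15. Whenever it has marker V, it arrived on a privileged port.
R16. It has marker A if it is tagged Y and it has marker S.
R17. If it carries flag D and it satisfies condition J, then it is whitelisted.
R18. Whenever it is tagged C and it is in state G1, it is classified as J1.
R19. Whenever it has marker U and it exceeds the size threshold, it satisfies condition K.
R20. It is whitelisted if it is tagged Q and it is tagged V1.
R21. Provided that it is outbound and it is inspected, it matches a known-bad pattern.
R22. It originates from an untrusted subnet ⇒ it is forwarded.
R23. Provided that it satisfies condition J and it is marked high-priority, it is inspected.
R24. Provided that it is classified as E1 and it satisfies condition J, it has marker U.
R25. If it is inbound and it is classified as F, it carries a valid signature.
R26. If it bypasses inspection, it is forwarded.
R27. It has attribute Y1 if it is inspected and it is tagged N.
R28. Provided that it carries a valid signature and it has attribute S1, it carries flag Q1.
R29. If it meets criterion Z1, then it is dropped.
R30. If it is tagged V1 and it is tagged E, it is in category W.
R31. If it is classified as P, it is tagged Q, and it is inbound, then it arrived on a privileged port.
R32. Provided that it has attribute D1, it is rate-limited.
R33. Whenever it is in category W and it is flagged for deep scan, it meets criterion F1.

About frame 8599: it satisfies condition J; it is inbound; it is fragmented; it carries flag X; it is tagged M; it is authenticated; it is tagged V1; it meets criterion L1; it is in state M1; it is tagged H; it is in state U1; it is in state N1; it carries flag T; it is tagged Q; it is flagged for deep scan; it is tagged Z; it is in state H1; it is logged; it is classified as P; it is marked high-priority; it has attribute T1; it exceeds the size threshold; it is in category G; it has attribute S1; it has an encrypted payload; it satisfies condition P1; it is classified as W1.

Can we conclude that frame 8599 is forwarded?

Yes

By R3 (it has an encrypted payload, it has attribute T1): it is classified as E1.
By R6 (it is tagged M, it is in state M1, it is fragmented): it is in category W.
By R13 (it is logged): it carries a valid signature.
By R14 (it carries flag T, it is authenticated, it is in category G): it is outbound.
By R20 (it is tagged Q, it is tagged V1): it is whitelisted.
By R23 (it satisfies condition J, it is marked high-priority): it is inspected.
By R24 (it is classified as E1, it satisfies condition J): it has marker U.
By R28 (it carries a valid signature, it has attribute S1): it carries flag Q1.
By R31 (it is classified as P, it is tagged Q, it is inbound): it arrived on a privileged port.
By R33 (it is in category W, it is flagged for deep scan): it meets criterion F1.
By R4 (it is whitelisted, it is in state H1): it is in state B1.
By R8 (it meets criterion F1): it has marker S.
By R10 (it arrived on a privileged port): it has attribute D1.
By R19 (it has marker U, it exceeds the size threshold): it satisfies condition K.
By R21 (it is outbound, it is inspected): it matches a known-bad pattern.
By R32 (it has attribute D1): it is rate-limited.
By R7 (it is in state B1, it is in state U1, it matches a known-bad pattern): it is classified as J1.
By R11 (it satisfies condition K, it is flagged for deep scan): it is in state G1.
By R1 (it is in state G1, it is rate-limited, it is tagged H): it meets criterion B.
By R2 (it is classified as J1, it is flagged for deep scan): it carries flag L.
By R5 (it carries flag L): it is tagged Y.
By R12 (it meets criterion B, it is fragmented, it carries flag Q1): it is quarantined.
By R16 (it is tagged Y, it has marker S): it has marker A.
By R9 (it is quarantined, it has marker A): it bypasses inspection.
By R26 (it bypasses inspection): it is forwarded.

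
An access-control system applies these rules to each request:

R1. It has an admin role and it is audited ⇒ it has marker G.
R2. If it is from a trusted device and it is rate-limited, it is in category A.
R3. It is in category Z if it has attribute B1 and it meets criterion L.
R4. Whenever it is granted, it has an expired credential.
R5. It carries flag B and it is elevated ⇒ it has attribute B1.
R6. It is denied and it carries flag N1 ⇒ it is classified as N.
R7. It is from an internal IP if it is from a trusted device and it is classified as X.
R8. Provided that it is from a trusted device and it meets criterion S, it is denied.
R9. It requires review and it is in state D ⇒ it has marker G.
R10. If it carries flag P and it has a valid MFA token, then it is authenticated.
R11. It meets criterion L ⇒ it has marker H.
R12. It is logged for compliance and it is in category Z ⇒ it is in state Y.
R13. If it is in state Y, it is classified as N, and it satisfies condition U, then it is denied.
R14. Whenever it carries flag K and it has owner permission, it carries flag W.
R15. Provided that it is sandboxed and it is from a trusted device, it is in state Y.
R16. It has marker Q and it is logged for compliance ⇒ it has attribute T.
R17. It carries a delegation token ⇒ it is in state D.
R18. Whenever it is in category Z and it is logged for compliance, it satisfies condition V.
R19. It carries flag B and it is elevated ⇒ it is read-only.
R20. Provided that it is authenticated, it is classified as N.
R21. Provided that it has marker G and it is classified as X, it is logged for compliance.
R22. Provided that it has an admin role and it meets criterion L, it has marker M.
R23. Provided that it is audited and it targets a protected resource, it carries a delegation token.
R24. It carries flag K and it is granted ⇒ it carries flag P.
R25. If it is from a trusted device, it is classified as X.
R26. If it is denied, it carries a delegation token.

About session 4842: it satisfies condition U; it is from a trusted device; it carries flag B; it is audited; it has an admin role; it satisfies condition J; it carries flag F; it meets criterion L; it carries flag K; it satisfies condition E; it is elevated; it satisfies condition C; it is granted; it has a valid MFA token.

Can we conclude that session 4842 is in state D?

By R1 (it has an admin role, it is audited): it has marker G.
By R5 (it carries flag B, it is elevated): it has attribute B1.
By R24 (it carries flag K, it is granted): it carries flag P.
By R25 (it is from a trusted device): it is classified as X.
By R3 (it has attribute B1, it meets criterion L): it is in category Z.
By R10 (it carries flag P, it has a valid MFA token): it is authenticated.
By R20 (it is authenticated): it is classified as N.
By R21 (it has marker G, it is classified as X): it is logged for compliance.
By R12 (it is logged for compliance, it is in category Z): it is in state Y.
By R13 (it is in state Y, it is classified as N, it satisfies condition U): it is denied.
By R26 (it is denied): it carries a delegation token.
By R17 (it carries a delegation token): it is in state D.

Yes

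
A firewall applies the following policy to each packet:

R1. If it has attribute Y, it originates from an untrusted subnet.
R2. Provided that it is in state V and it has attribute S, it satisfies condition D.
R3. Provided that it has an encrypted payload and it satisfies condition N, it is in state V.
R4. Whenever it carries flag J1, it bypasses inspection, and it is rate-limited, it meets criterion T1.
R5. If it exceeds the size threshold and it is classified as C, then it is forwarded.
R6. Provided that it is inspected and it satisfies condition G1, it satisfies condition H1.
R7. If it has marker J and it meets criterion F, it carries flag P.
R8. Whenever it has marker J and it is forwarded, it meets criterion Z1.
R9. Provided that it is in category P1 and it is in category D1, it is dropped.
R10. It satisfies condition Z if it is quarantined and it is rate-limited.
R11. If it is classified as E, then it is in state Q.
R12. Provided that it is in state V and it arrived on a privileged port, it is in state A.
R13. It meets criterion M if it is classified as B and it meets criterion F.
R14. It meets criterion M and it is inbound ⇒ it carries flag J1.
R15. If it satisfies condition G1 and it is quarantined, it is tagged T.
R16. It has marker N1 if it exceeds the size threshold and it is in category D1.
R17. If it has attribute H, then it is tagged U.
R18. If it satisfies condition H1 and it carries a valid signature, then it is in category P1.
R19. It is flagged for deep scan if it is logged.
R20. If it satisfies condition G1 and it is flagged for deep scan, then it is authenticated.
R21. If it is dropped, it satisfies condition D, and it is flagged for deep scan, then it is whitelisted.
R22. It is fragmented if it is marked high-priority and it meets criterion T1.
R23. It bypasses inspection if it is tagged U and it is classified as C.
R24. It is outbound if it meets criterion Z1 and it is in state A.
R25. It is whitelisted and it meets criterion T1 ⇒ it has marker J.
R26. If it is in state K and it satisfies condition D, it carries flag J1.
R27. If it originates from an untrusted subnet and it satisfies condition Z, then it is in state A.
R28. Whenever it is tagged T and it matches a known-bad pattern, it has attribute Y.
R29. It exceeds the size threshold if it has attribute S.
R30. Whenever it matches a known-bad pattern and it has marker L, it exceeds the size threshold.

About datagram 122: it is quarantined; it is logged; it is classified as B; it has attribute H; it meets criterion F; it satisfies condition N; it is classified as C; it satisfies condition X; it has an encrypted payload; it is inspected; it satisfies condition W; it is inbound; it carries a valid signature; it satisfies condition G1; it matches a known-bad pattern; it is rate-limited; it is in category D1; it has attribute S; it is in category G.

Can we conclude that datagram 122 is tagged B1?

No

Forward chaining from the given facts derives: is in state V, satisfies condition H1, satisfies condition Z, meets criterion M, carries flag J1, is tagged T, is tagged U, is in category P1, is flagged for deep scan, is authenticated, bypasses inspection, has attribute Y, exceeds the size threshold, originates from an untrusted subnet, satisfies condition D, meets criterion T1, is forwarded, is dropped, has marker N1, is whitelisted, has marker J, is in state A, carries flag P, meets criterion Z1, is outbound.
No rule has "it is tagged B1" as its conclusion, and it is not among the given facts.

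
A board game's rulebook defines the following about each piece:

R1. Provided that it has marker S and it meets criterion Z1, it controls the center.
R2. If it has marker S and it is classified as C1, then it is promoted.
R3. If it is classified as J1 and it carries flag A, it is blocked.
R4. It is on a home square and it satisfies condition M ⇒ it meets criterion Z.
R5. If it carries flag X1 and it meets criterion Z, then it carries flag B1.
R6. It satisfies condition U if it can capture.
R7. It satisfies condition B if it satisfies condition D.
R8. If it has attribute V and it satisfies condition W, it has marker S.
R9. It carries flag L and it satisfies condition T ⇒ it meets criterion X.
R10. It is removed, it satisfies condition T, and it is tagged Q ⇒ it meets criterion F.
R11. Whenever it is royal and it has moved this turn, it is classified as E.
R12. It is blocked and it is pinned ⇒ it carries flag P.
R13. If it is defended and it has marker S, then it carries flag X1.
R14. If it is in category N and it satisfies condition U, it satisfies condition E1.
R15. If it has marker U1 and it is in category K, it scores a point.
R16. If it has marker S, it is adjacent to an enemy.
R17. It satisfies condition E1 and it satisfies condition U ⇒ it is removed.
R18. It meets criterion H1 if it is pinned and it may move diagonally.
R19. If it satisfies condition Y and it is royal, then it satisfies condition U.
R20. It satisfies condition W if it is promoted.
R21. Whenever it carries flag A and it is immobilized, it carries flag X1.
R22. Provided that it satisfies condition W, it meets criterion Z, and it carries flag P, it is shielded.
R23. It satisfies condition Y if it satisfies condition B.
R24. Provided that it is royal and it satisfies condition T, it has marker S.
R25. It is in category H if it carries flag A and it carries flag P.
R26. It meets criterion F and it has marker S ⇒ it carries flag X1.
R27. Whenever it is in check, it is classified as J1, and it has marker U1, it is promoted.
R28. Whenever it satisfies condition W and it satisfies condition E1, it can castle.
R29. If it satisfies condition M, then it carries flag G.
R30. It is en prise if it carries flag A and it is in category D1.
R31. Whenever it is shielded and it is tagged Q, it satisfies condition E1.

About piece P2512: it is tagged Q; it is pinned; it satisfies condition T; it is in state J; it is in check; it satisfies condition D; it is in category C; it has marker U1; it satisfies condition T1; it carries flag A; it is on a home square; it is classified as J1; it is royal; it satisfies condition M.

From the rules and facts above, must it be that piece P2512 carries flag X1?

Yes

By R3 (it is classified as J1, it carries flag A): it is blocked.
By R4 (it is on a home square, it satisfies condition M): it meets criterion Z.
By R7 (it satisfies condition D): it satisfies condition B.
By R12 (it is blocked, it is pinned): it carries flag P.
By R23 (it satisfies condition B): it satisfies condition Y.
By R24 (it is royal, it satisfies condition T): it has marker S.
By R27 (it is in check, it is classified as J1, it has marker U1): it is promoted.
By R19 (it satisfies condition Y, it is royal): it satisfies condition U.
By R20 (it is promoted): it satisfies condition W.
By R22 (it satisfies condition W, it meets criterion Z, it carries flag P): it is shielded.
By R31 (it is shielded, it is tagged Q): it satisfies condition E1.
By R17 (it satisfies condition E1, it satisfies condition U): it is removed.
By R10 (it is removed, it satisfies condition T, it is tagged Q): it meets criterion F.
By R26 (it meets criterion F, it has marker S): it carries flag X1.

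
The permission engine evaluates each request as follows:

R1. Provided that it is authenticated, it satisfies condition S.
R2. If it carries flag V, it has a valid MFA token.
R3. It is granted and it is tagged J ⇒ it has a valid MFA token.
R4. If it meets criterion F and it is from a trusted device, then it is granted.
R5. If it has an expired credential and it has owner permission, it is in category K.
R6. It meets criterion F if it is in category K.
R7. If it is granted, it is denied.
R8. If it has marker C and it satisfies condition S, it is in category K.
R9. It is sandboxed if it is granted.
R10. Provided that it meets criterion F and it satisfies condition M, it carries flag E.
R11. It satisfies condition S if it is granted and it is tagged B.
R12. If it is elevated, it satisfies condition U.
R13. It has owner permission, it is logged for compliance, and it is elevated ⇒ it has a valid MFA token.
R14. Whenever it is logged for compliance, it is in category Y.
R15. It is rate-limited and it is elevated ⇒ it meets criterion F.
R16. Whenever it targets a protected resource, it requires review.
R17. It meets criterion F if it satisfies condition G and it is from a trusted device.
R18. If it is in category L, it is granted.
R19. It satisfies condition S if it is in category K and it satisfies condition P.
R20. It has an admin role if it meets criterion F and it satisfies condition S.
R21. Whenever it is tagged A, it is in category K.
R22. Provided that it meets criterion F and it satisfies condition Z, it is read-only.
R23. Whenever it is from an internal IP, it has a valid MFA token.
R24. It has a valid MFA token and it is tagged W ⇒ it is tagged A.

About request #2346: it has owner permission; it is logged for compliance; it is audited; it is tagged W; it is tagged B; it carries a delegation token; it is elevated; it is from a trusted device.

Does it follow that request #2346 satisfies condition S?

By R13 (it has owner permission, it is logged for compliance, it is elevated): it has a valid MFA token.
By R24 (it has a valid MFA token, it is tagged W): it is tagged A.
By R21 (it is tagged A): it is in category K.
By R6 (it is in category K): it meets criterion F.
By R4 (it meets criterion F, it is from a trusted device): it is granted.
By R11 (it is granted, it is tagged B): it satisfies condition S.

Yes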